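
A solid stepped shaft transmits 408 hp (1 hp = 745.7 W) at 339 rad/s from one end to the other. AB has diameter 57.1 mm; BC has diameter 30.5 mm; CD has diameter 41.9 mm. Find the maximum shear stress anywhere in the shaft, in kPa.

ω = 339 rad/s, so T = P/ω = 408×745.7 / 339.0 = 897.5 N·m.
Under the same torque, τ_max = 16T/(πd³) is largest where d is smallest — segment BC (d = 30.5 mm).
τ_max = 16·897.5/(π·(0.0305)³) = 1.611×10^8 Pa.

161000 kPa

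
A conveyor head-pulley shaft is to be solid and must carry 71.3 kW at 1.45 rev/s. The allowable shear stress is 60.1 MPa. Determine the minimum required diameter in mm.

ω = 2π·1.45 = 9.111 rad/s, so T = P/ω = 71.3×10³ / 9.111 = 7826 N·m.
For a solid shaft τ_max = 16T/(πd³), so d = (16T/(π τ_allow))^(1/3) = (16·7826/(π·6.01×10^7))^(1/3) = 0.08721 m.

87.2 mm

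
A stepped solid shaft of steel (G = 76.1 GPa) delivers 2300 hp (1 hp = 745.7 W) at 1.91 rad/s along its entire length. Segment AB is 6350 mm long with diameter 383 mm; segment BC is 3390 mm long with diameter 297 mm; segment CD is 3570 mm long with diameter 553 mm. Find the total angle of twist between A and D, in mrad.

92.4 mrad

ω = 1.91 rad/s, so T = P/ω = 2300×745.7 / 1.910 = 898000 N·m.
J_AB = π(0.383)⁴/32 = 2.11×10^-3 m⁴; J_BC = π(0.297)⁴/32 = 7.64×10^-4 m⁴; J_CD = π(0.553)⁴/32 = 9.18×10^-3 m⁴.
θ = (T/G)·Σ L_i/J_i = (898000/76.1×10⁹)·(6.35/2.11×10^-3 + 3.39/7.64×10^-4 + 3.57/9.18×10^-3) = 0.09242 rad.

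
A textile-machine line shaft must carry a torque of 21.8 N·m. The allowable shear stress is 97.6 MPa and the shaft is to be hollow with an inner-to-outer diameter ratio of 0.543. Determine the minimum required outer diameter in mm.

10.8 mm

For a hollow shaft with d_i/d_o = 0.543: τ_max = 16T/(π d_o³ (1−k⁴)), so d_o = [16T/(π τ_allow (1−k⁴))]^(1/3) = [16·21.80/(π·9.76×10^7·0.9131)]^(1/3) = 0.01076 m.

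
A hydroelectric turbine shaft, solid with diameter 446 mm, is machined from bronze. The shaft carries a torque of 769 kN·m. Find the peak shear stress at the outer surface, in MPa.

J = πd⁴/32 = π(0.446)⁴/32 = 3.885×10^-3 m⁴.
τ_max = T·r/J = 769000 × 0.223 / 3.885×10^-3 = 4.415×10^7 Pa.

44.1 MPa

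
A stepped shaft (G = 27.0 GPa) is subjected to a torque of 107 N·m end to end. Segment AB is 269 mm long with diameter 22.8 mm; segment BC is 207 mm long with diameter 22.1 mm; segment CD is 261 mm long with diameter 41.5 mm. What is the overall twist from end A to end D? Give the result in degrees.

J_AB = π(0.0228)⁴/32 = 2.65×10^-8 m⁴; J_BC = π(0.0221)⁴/32 = 2.34×10^-8 m⁴; J_CD = π(0.0415)⁴/32 = 2.91×10^-7 m⁴.
θ = (T/G)·Σ L_i/J_i = (107.0/27.0×10⁹)·(0.269/2.65×10^-8 + 0.207/2.34×10^-8 + 0.261/2.91×10^-7) = 0.07876 rad.

4.51°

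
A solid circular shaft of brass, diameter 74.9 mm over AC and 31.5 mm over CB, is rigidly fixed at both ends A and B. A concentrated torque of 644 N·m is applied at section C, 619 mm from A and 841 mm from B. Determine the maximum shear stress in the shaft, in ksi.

Compatibility: T_A·a/J_AC = T_B·b/J_CB with T_A + T_B = T₀.
J_AC = 3.09×10^-6 m⁴, J_CB = 9.67×10^-8 m⁴, so T_A = T₀·(J_AC/a)/((J_AC/a)+(J_CB/b)) = 629.5 N·m, T_B = 14.49 N·m.
τ in each portion: τ_AC = 7.63×10^6 Pa, τ_CB = 2.36×10^6 Pa; maximum is in AC.
τ_max = T_AC·r/J = 629.5·0.0375/3.09×10^-6 = 7.630×10^6 Pa.

1.11 ksi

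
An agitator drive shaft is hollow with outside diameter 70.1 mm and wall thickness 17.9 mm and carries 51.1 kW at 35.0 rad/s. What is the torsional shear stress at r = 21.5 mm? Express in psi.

ω = 35.0 rad/s, so T = P/ω = 51.1×10³ / 35.00 = 1460 N·m.
J = π(d_o⁴ − d_i⁴)/32 = π(0.0701⁴ − 0.0343⁴)/32 = 2.235×10^-6 m⁴.
Shear stress varies linearly with radius: τ = T·r/J = 1460 × 0.0215 / 2.235×10^-6 = 1.405×10^7 Pa.

2040 psi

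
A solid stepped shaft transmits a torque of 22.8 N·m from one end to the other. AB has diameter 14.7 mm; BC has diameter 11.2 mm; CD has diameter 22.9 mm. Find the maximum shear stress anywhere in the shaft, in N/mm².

82.7 N/mm²

Under the same torque, τ_max = 16T/(πd³) is largest where d is smallest — segment BC (d = 11.2 mm).
τ_max = 16·22.80/(π·(0.0112)³) = 8.265×10^7 Pa.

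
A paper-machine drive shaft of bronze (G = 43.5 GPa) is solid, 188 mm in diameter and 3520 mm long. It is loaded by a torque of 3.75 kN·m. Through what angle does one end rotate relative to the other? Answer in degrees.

J = πd⁴/32 = π(0.188)⁴/32 = 1.226×10^-4 m⁴.
θ = T·L/(G·J) = 3750 × 3.52 / (43.5×10⁹ × 1.226×10^-4) = 2.474×10^-3 rad.

0.142°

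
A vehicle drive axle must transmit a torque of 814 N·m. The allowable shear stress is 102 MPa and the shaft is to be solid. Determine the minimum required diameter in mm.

34.4 mm

For a solid shaft τ_max = 16T/(πd³), so d = (16T/(π τ_allow))^(1/3) = (16·814.0/(π·1.02×10^8))^(1/3) = 0.03438 m.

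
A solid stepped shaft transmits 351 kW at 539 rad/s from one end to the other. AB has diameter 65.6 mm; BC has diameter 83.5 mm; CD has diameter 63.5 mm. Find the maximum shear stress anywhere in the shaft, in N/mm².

ω = 539 rad/s, so T = P/ω = 351×10³ / 539.0 = 651.2 N·m.
Under the same torque, τ_max = 16T/(πd³) is largest where d is smallest — segment CD (d = 63.5 mm).
τ_max = 16·651.2/(π·(0.0635)³) = 1.295×10^7 Pa.

13.0 N/mm²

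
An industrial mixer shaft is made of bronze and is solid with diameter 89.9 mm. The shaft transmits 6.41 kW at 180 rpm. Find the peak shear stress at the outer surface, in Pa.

ω = 2π·180/60 = 18.85 rad/s, so T = P/ω = 6.41×10³ / 18.85 = 340.1 N·m.
J = πd⁴/32 = π(0.0899)⁴/32 = 6.413×10^-6 m⁴.
τ_max = T·r/J = 340.1 × 0.0450 / 6.413×10^-6 = 2.384×10^6 Pa.

2.38e6 Pa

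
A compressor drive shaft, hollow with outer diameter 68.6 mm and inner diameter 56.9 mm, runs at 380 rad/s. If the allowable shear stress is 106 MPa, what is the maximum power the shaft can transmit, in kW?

1340 kW

J = π(d_o⁴ − d_i⁴)/32 = π(0.0686⁴ − 0.0569⁴)/32 = 1.145×10^-6 m⁴.
T_max = τ_allow·J/r = 1.06×10^8 × 1.145×10^-6 / 0.0343 = 3539 N·m.
ω = 380 rad/s, so P_max = T_max·ω = 1.345×10^6 W.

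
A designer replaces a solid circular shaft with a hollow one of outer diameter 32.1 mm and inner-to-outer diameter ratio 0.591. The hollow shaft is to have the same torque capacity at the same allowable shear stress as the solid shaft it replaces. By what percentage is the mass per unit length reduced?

Equal τ_max and T ⇒ the solid shaft needs d_s³ = d_o³(1−k⁴), so d_s = 32.1·(1−0.591⁴)^(1/3) = 30.74 mm.
Area ratio A_h/A_s = d_o²(1−k²)/d_s² = (1−k²)/(1−k⁴)^(2/3) = 0.7097.
Mass saving = 1 − 0.7097 = 29.0 %.

29.0 %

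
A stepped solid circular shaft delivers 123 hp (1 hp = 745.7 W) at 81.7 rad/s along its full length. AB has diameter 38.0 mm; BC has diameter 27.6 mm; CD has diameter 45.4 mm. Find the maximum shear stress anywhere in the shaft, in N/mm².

272 N/mm²

ω = 81.7 rad/s, so T = P/ω = 123×745.7 / 81.70 = 1123 N·m.
Under the same torque, τ_max = 16T/(πd³) is largest where d is smallest — segment BC (d = 27.6 mm).
τ_max = 16·1123/(π·(0.0276)³) = 2.720×10^8 Pa.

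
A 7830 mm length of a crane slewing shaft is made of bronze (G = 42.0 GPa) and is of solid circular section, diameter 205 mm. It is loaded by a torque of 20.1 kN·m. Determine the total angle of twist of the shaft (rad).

0.0216 rad

J = πd⁴/32 = π(0.205)⁴/32 = 1.734×10^-4 m⁴.
θ = T·L/(G·J) = 20100 × 7.83 / (42.0×10⁹ × 1.734×10^-4) = 0.02161 rad.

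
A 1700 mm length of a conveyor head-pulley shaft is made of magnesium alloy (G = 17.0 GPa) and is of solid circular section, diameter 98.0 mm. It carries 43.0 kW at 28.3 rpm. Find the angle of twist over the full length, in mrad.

ω = 2π·28.3/60 = 2.964 rad/s, so T = P/ω = 43.0×10³ / 2.964 = 14510 N·m.
J = πd⁴/32 = π(0.0980)⁴/32 = 9.055×10^-6 m⁴.
θ = T·L/(G·J) = 14510 × 1.70 / (17.0×10⁹ × 9.055×10^-6) = 0.1602 rad.

160 mrad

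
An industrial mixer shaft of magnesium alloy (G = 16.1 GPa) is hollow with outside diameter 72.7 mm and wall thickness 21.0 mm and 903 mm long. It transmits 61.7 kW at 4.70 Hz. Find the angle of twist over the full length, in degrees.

2.53°

ω = 2π·4.70 = 29.53 rad/s, so T = P/ω = 61.7×10³ / 29.53 = 2089 N·m.
J = π(d_o⁴ − d_i⁴)/32 = π(0.0727⁴ − 0.0307⁴)/32 = 2.655×10^-6 m⁴.
θ = T·L/(G·J) = 2089 × 0.903 / (16.1×10⁹ × 2.655×10^-6) = 0.04413 rad.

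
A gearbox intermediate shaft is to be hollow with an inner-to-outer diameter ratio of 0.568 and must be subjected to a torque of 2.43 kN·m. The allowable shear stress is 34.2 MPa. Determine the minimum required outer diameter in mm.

73.9 mm

For a hollow shaft with d_i/d_o = 0.568: τ_max = 16T/(π d_o³ (1−k⁴)), so d_o = [16T/(π τ_allow (1−k⁴))]^(1/3) = [16·2430/(π·3.42×10^7·0.8959)]^(1/3) = 0.07392 m.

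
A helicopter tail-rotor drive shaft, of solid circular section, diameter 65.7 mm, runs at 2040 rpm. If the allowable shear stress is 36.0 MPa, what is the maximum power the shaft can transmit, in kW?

J = πd⁴/32 = π(0.0657)⁴/32 = 1.829×10^-6 m⁴.
T_max = τ_allow·J/r = 3.60×10^7 × 1.829×10^-6 / 0.0329 = 2005 N·m.
ω = 2π·2040/60 = 213.6 rad/s, so P_max = T_max·ω = 4.282×10^5 W.

428 kW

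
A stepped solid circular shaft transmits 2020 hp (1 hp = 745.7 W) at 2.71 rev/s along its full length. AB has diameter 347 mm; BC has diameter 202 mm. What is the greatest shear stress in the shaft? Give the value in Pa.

5.47e7 Pa

ω = 2π·2.71 = 17.03 rad/s, so T = P/ω = 2020×745.7 / 17.03 = 88460 N·m.
Under the same torque, τ_max = 16T/(πd³) is largest where d is smallest — segment BC (d = 202 mm).
τ_max = 16·88460/(π·(0.202)³) = 5.466×10^7 Pa.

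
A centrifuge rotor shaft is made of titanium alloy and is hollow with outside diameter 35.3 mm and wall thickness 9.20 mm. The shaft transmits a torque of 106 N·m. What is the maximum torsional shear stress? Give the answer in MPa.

J = π(d_o⁴ − d_i⁴)/32 = π(0.0353⁴ − 0.0169⁴)/32 = 1.444×10^-7 m⁴.
τ_max = T·r/J = 106.0 × 0.0176 / 1.444×10^-7 = 1.295×10^7 Pa.

13.0 MPa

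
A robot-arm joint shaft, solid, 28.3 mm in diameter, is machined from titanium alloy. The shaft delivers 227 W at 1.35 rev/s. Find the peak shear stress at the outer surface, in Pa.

6.01e6 Pa

ω = 2π·1.35 = 8.482 rad/s, so T = P/ω = 227 / 8.482 = 26.76 N·m.
J = πd⁴/32 = π(0.0283)⁴/32 = 6.297×10^-8 m⁴.
τ_max = T·r/J = 26.76 × 0.0142 / 6.297×10^-8 = 6.013×10^6 Pa.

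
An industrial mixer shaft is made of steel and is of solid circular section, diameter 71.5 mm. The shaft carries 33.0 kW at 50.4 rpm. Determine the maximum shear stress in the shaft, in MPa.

87.1 MPa

ω = 2π·50.4/60 = 5.278 rad/s, so T = P/ω = 33.0×10³ / 5.278 = 6253 N·m.
J = πd⁴/32 = π(0.0715)⁴/32 = 2.566×10^-6 m⁴.
τ_max = T·r/J = 6253 × 0.0357 / 2.566×10^-6 = 8.712×10^7 Pa.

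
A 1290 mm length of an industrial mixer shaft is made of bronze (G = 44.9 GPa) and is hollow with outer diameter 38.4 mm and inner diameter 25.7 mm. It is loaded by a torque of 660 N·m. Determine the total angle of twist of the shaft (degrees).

J = π(d_o⁴ − d_i⁴)/32 = π(0.0384⁴ − 0.0257⁴)/32 = 1.706×10^-7 m⁴.
θ = T·L/(G·J) = 660.0 × 1.29 / (44.9×10⁹ × 1.706×10^-7) = 0.1111 rad.

6.37°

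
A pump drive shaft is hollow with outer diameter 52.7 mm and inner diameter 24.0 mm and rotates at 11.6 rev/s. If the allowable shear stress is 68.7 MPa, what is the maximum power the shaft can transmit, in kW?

138 kW

J = π(d_o⁴ − d_i⁴)/32 = π(0.0527⁴ − 0.0240⁴)/32 = 7.247×10^-7 m⁴.
T_max = τ_allow·J/r = 6.87×10^7 × 7.247×10^-7 / 0.0264 = 1889 N·m.
ω = 2π·11.6 = 72.88 rad/s, so P_max = T_max·ω = 1.377×10^5 W.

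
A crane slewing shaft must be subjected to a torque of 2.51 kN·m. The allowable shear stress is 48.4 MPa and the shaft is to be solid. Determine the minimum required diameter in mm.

64.2 mm

For a solid shaft τ_max = 16T/(πd³), so d = (16T/(π τ_allow))^(1/3) = (16·2510/(π·4.84×10^7))^(1/3) = 0.06416 m.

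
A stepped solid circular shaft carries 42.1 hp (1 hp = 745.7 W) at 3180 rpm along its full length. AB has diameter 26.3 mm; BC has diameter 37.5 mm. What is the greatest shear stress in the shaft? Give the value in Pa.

2.64e7 Pa

ω = 2π·3180/60 = 333.0 rad/s, so T = P/ω = 42.1×745.7 / 333.0 = 94.27 N·m.
Under the same torque, τ_max = 16T/(πd³) is largest where d is smallest — segment AB (d = 26.3 mm).
τ_max = 16·94.27/(π·(0.0263)³) = 2.639×10^7 Pa.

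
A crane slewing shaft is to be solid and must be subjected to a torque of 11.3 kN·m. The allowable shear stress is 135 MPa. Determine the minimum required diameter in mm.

75.3 mm

For a solid shaft τ_max = 16T/(πd³), so d = (16T/(π τ_allow))^(1/3) = (16·11300/(π·1.35×10^8))^(1/3) = 0.07526 m.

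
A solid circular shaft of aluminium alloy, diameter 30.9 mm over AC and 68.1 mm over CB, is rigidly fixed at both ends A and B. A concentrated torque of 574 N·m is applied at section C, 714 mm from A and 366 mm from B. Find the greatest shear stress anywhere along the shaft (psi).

Compatibility: T_A·a/J_AC = T_B·b/J_CB with T_A + T_B = T₀.
J_AC = 8.95×10^-8 m⁴, J_CB = 2.11×10^-6 m⁴, so T_A = T₀·(J_AC/a)/((J_AC/a)+(J_CB/b)) = 12.21 N·m, T_B = 561.8 N·m.
τ in each portion: τ_AC = 2.11×10^6 Pa, τ_CB = 9.06×10^6 Pa; maximum is in CB.
τ_max = T_CB·r/J = 561.8·0.0340/2.11×10^-6 = 9.060×10^6 Pa.

1310 psi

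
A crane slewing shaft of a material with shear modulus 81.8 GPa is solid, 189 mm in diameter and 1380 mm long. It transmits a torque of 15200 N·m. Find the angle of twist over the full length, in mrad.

J = πd⁴/32 = π(0.189)⁴/32 = 1.253×10^-4 m⁴.
θ = T·L/(G·J) = 15200 × 1.38 / (81.8×10⁹ × 1.253×10^-4) = 2.047×10^-3 rad.

2.05 mrad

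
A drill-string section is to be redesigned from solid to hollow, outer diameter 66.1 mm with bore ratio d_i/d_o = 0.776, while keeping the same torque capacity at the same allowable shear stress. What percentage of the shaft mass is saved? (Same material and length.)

46.3 %

Equal τ_max and T ⇒ the solid shaft needs d_s³ = d_o³(1−k⁴), so d_s = 66.1·(1−0.776⁴)^(1/3) = 56.89 mm.
Area ratio A_h/A_s = d_o²(1−k²)/d_s² = (1−k²)/(1−k⁴)^(2/3) = 0.5371.
Mass saving = 1 − 0.5371 = 46.3 %.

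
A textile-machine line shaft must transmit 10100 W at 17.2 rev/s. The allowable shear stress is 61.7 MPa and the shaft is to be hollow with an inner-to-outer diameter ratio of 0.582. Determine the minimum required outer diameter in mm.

20.6 mm

ω = 2π·17.2 = 108.1 rad/s, so T = P/ω = 10100 / 108.1 = 93.46 N·m.
For a hollow shaft with d_i/d_o = 0.582: τ_max = 16T/(π d_o³ (1−k⁴)), so d_o = [16T/(π τ_allow (1−k⁴))]^(1/3) = [16·93.46/(π·6.17×10^7·0.8853)]^(1/3) = 0.02058 m.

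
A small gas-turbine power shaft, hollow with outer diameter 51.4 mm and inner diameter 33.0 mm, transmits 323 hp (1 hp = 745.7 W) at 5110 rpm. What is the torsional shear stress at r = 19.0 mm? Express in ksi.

ω = 2π·5110/60 = 535.1 rad/s, so T = P/ω = 323×745.7 / 535.1 = 450.1 N·m.
J = π(d_o⁴ − d_i⁴)/32 = π(0.0514⁴ − 0.0330⁴)/32 = 5.688×10^-7 m⁴.
Shear stress varies linearly with radius: τ = T·r/J = 450.1 × 0.0190 / 5.688×10^-7 = 1.503×10^7 Pa.

2.18 ksi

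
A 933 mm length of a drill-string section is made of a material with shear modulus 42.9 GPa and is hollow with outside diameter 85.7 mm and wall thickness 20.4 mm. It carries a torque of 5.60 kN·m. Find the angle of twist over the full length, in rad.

J = π(d_o⁴ − d_i⁴)/32 = π(0.0857⁴ − 0.0449⁴)/32 = 4.897×10^-6 m⁴.
θ = T·L/(G·J) = 5600 × 0.933 / (42.9×10⁹ × 4.897×10^-6) = 0.02487 rad.

0.0249 rad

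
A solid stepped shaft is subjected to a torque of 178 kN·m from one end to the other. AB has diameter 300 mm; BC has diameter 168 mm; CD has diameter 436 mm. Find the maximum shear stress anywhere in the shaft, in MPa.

191 MPa

Under the same torque, τ_max = 16T/(πd³) is largest where d is smallest — segment BC (d = 168 mm).
τ_max = 16·178000/(π·(0.168)³) = 1.912×10^8 Pa.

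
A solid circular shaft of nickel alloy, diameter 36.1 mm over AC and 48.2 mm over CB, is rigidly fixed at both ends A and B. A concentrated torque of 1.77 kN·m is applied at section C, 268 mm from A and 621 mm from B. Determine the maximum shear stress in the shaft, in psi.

Compatibility: T_A·a/J_AC = T_B·b/J_CB with T_A + T_B = T₀.
J_AC = 1.67×10^-7 m⁴, J_CB = 5.30×10^-7 m⁴, so T_A = T₀·(J_AC/a)/((J_AC/a)+(J_CB/b)) = 746.4 N·m, T_B = 1024 N·m.
τ in each portion: τ_AC = 8.08×10^7 Pa, τ_CB = 4.66×10^7 Pa; maximum is in AC.
τ_max = T_AC·r/J = 746.4·0.0181/1.67×10^-7 = 8.080×10^7 Pa.

11700 psi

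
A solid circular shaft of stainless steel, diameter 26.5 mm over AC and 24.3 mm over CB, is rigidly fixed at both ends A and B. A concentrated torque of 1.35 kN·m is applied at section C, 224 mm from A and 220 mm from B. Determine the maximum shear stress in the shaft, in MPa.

215 MPa

Compatibility: T_A·a/J_AC = T_B·b/J_CB with T_A + T_B = T₀.
J_AC = 4.84×10^-8 m⁴, J_CB = 3.42×10^-8 m⁴, so T_A = T₀·(J_AC/a)/((J_AC/a)+(J_CB/b)) = 784.9 N·m, T_B = 565.1 N·m.
τ in each portion: τ_AC = 2.15×10^8 Pa, τ_CB = 2.01×10^8 Pa; maximum is in AC.
τ_max = T_AC·r/J = 784.9·0.0132/4.84×10^-8 = 2.148×10^8 Pa.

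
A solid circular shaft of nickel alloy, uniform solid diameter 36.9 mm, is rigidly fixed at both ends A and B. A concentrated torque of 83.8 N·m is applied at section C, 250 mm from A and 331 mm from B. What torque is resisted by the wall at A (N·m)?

47.7 N·m

With uniform GJ and both ends fixed, compatibility θ_AC = θ_CB gives T_A·a = T_B·b, together with T_A + T_B = T₀.
T_A = T₀·b/(a+b) = 83.80·331/581.0 = 47.74 N·m; T_B = 36.06 N·m.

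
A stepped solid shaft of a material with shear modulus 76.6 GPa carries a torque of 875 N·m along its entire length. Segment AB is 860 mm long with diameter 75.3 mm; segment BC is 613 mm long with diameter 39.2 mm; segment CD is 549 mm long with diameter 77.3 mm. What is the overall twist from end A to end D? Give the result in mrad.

35.1 mrad

J_AB = π(0.0753)⁴/32 = 3.16×10^-6 m⁴; J_BC = π(0.0392)⁴/32 = 2.32×10^-7 m⁴; J_CD = π(0.0773)⁴/32 = 3.51×10^-6 m⁴.
θ = (T/G)·Σ L_i/J_i = (875.0/76.6×10⁹)·(0.860/3.16×10^-6 + 0.613/2.32×10^-7 + 0.549/3.51×10^-6) = 0.03511 rad.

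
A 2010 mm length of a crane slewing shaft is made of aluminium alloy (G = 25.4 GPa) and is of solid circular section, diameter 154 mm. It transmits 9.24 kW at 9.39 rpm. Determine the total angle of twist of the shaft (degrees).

ω = 2π·9.39/60 = 0.9833 rad/s, so T = P/ω = 9.24×10³ / 0.9833 = 9397 N·m.
J = πd⁴/32 = π(0.154)⁴/32 = 5.522×10^-5 m⁴.
θ = T·L/(G·J) = 9397 × 2.01 / (25.4×10⁹ × 5.522×10^-5) = 0.01347 rad.

0.772°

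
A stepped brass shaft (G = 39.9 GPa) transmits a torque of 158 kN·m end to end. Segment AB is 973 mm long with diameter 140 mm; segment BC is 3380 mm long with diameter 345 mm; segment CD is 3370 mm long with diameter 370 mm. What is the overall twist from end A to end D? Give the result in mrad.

119 mrad

J_AB = π(0.140)⁴/32 = 3.77×10^-5 m⁴; J_BC = π(0.345)⁴/32 = 1.39×10^-3 m⁴; J_CD = π(0.370)⁴/32 = 1.84×10^-3 m⁴.
θ = (T/G)·Σ L_i/J_i = (158000/39.9×10⁹)·(0.973/3.77×10^-5 + 3.38/1.39×10^-3 + 3.37/1.84×10^-3) = 0.1190 rad.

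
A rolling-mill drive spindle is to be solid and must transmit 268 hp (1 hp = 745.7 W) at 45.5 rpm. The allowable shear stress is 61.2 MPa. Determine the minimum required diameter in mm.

152 mm

ω = 2π·45.5/60 = 4.765 rad/s, so T = P/ω = 268×745.7 / 4.765 = 41940 N·m.
For a solid shaft τ_max = 16T/(πd³), so d = (16T/(π τ_allow))^(1/3) = (16·41940/(π·6.12×10^7))^(1/3) = 0.1517 m.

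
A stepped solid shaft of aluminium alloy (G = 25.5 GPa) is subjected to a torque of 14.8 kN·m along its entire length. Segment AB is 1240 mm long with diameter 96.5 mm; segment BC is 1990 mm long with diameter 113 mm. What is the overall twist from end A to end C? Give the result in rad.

J_AB = π(0.0965)⁴/32 = 8.51×10^-6 m⁴; J_BC = π(0.113)⁴/32 = 1.60×10^-5 m⁴.
θ = (T/G)·Σ L_i/J_i = (14800/25.5×10⁹)·(1.24/8.51×10^-6 + 1.99/1.60×10^-5) = 0.1567 rad.

0.157 rad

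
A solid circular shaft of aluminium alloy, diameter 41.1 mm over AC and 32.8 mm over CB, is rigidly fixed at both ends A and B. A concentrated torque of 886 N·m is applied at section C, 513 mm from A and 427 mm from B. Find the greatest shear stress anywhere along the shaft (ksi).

6.34 ksi

Compatibility: T_A·a/J_AC = T_B·b/J_CB with T_A + T_B = T₀.
J_AC = 2.80×10^-7 m⁴, J_CB = 1.14×10^-7 m⁴, so T_A = T₀·(J_AC/a)/((J_AC/a)+(J_CB/b)) = 595.7 N·m, T_B = 290.3 N·m.
τ in each portion: τ_AC = 4.37×10^7 Pa, τ_CB = 4.19×10^7 Pa; maximum is in AC.
τ_max = T_AC·r/J = 595.7·0.0206/2.80×10^-7 = 4.370×10^7 Pa.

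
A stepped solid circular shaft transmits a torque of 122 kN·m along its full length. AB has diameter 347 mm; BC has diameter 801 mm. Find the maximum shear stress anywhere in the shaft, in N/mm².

Under the same torque, τ_max = 16T/(πd³) is largest where d is smallest — segment AB (d = 347 mm).
τ_max = 16·122000/(π·(0.347)³) = 1.487×10^7 Pa.

14.9 N/mm²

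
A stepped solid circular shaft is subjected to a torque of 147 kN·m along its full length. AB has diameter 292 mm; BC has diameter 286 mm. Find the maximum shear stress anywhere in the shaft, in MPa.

Under the same torque, τ_max = 16T/(πd³) is largest where d is smallest — segment BC (d = 286 mm).
τ_max = 16·147000/(π·(0.286)³) = 3.200×10^7 Pa.

32.0 MPa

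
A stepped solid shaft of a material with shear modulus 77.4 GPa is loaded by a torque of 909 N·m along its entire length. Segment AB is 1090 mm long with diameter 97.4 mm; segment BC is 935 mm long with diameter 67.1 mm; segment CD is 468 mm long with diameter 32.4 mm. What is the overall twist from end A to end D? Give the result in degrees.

J_AB = π(0.0974)⁴/32 = 8.84×10^-6 m⁴; J_BC = π(0.0671)⁴/32 = 1.99×10^-6 m⁴; J_CD = π(0.0324)⁴/32 = 1.08×10^-7 m⁴.
θ = (T/G)·Σ L_i/J_i = (909.0/77.4×10⁹)·(1.09/8.84×10^-6 + 0.935/1.99×10^-6 + 0.468/1.08×10^-7) = 0.05777 rad.

3.31°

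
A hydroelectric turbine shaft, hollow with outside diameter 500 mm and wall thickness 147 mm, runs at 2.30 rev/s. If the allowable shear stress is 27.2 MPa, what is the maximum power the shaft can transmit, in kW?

J = π(d_o⁴ − d_i⁴)/32 = π(0.500⁴ − 0.206⁴)/32 = 5.959×10^-3 m⁴.
T_max = τ_allow·J/r = 2.72×10^7 × 5.959×10^-3 / 0.250 = 648400 N·m.
ω = 2π·2.30 = 14.45 rad/s, so P_max = T_max·ω = 9.370×10^6 W.

9370 kW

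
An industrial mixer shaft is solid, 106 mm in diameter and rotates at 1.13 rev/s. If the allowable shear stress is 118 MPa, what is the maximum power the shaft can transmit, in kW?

J = πd⁴/32 = π(0.106)⁴/32 = 1.239×10^-5 m⁴.
T_max = τ_allow·J/r = 1.18×10^8 × 1.239×10^-5 / 0.0530 = 27590 N·m.
ω = 2π·1.13 = 7.100 rad/s, so P_max = T_max·ω = 1.959×10^5 W.

196 kW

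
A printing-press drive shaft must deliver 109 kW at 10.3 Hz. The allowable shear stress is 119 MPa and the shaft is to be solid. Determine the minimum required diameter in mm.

ω = 2π·10.3 = 64.72 rad/s, so T = P/ω = 109×10³ / 64.72 = 1684 N·m.
For a solid shaft τ_max = 16T/(πd³), so d = (16T/(π τ_allow))^(1/3) = (16·1684/(π·1.19×10^8))^(1/3) = 0.04162 m.

41.6 mm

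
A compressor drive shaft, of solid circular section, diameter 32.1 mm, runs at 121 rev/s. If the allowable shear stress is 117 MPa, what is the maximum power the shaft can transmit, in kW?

578 kW

J = πd⁴/32 = π(0.0321)⁴/32 = 1.042×10^-7 m⁴.
T_max = τ_allow·J/r = 1.17×10^8 × 1.042×10^-7 / 0.0161 = 759.9 N·m.
ω = 2π·121 = 760.3 rad/s, so P_max = T_max·ω = 5.777×10^5 W.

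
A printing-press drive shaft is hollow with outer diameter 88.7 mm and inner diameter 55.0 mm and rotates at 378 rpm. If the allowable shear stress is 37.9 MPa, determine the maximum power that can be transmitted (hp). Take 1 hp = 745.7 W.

J = π(d_o⁴ − d_i⁴)/32 = π(0.0887⁴ − 0.0550⁴)/32 = 5.179×10^-6 m⁴.
T_max = τ_allow·J/r = 3.79×10^7 × 5.179×10^-6 / 0.0444 = 4426 N·m.
ω = 2π·378/60 = 39.58 rad/s, so P_max = T_max·ω = 1.752×10^5 W.

235 hp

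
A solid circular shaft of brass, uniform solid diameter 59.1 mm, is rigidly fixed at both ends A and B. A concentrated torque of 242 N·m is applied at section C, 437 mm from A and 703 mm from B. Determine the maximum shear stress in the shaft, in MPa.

3.68 MPa

With uniform GJ and both ends fixed, compatibility θ_AC = θ_CB gives T_A·a = T_B·b, together with T_A + T_B = T₀.
T_A = T₀·b/(a+b) = 242.0·703/1140 = 149.2 N·m; T_B = 92.77 N·m.
τ in each portion: τ_AC = 3.68×10^6 Pa, τ_CB = 2.29×10^6 Pa; maximum is in AC.
τ_max = T_AC·r/J = 149.2·0.0295/1.20×10^-6 = 3.682×10^6 Pa.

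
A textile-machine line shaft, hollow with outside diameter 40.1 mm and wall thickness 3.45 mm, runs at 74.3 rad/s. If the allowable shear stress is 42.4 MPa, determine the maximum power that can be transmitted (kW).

J = π(d_o⁴ − d_i⁴)/32 = π(0.0401⁴ − 0.0332⁴)/32 = 1.346×10^-7 m⁴.
T_max = τ_allow·J/r = 4.24×10^7 × 1.346×10^-7 / 0.0201 = 284.6 N·m.
ω = 74.3 rad/s, so P_max = T_max·ω = 2.114×10^4 W.

21.1 kW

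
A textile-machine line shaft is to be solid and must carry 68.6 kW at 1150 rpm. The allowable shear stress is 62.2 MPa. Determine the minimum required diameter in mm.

ω = 2π·1150/60 = 120.4 rad/s, so T = P/ω = 68.6×10³ / 120.4 = 569.6 N·m.
For a solid shaft τ_max = 16T/(πd³), so d = (16T/(π τ_allow))^(1/3) = (16·569.6/(π·6.22×10^7))^(1/3) = 0.03600 m.

36.0 mm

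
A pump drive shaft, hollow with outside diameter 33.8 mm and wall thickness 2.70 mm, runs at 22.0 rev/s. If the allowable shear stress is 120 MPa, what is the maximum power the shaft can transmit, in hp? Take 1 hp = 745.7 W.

84.6 hp

J = π(d_o⁴ − d_i⁴)/32 = π(0.0338⁴ − 0.0284⁴)/32 = 6.427×10^-8 m⁴.
T_max = τ_allow·J/r = 1.20×10^8 × 6.427×10^-8 / 0.0169 = 456.3 N·m.
ω = 2π·22.0 = 138.2 rad/s, so P_max = T_max·ω = 6.308×10^4 W.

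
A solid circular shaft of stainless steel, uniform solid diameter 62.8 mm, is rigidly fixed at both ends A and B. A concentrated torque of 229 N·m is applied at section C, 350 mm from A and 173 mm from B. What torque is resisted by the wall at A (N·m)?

With uniform GJ and both ends fixed, compatibility θ_AC = θ_CB gives T_A·a = T_B·b, together with T_A + T_B = T₀.
T_A = T₀·b/(a+b) = 229.0·173/523.0 = 75.75 N·m; T_B = 153.3 N·m.

75.7 N·m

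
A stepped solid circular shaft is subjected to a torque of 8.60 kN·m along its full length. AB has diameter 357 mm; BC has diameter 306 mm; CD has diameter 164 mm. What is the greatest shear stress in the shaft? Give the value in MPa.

Under the same torque, τ_max = 16T/(πd³) is largest where d is smallest — segment CD (d = 164 mm).
τ_max = 16·8600/(π·(0.164)³) = 9.930×10^6 Pa.

9.93 MPa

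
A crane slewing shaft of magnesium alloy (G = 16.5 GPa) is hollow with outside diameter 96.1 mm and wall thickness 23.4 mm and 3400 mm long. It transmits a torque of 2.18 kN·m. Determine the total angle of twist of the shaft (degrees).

J = π(d_o⁴ − d_i⁴)/32 = π(0.0961⁴ − 0.0493⁴)/32 = 7.793×10^-6 m⁴.
θ = T·L/(G·J) = 2180 × 3.40 / (16.5×10⁹ × 7.793×10^-6) = 0.05764 rad.

3.30°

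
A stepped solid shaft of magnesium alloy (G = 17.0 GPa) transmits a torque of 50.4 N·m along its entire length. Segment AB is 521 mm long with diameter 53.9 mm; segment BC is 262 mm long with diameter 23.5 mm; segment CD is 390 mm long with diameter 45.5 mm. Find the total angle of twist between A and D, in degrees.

J_AB = π(0.0539)⁴/32 = 8.29×10^-7 m⁴; J_BC = π(0.0235)⁴/32 = 2.99×10^-8 m⁴; J_CD = π(0.0455)⁴/32 = 4.21×10^-7 m⁴.
θ = (T/G)·Σ L_i/J_i = (50.40/17.0×10⁹)·(0.521/8.29×10^-7 + 0.262/2.99×10^-8 + 0.390/4.21×10^-7) = 0.03055 rad.

1.75°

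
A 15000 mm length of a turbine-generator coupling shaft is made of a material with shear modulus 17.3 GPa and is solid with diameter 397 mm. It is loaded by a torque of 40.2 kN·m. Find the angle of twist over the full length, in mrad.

J = πd⁴/32 = π(0.397)⁴/32 = 2.439×10^-3 m⁴.
θ = T·L/(G·J) = 40200 × 15.0 / (17.3×10⁹ × 2.439×10^-3) = 0.01429 rad.

14.3 mrad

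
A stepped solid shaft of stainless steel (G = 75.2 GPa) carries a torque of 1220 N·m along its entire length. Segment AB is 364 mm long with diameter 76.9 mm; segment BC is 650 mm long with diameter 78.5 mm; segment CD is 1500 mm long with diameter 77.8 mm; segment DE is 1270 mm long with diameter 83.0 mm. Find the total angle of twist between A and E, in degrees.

J_AB = π(0.0769)⁴/32 = 3.43×10^-6 m⁴; J_BC = π(0.0785)⁴/32 = 3.73×10^-6 m⁴; J_CD = π(0.0778)⁴/32 = 3.60×10^-6 m⁴; J_DE = π(0.0830)⁴/32 = 4.66×10^-6 m⁴.
θ = (T/G)·Σ L_i/J_i = (1220/75.2×10⁹)·(0.364/3.43×10^-6 + 0.650/3.73×10^-6 + 1.50/3.60×10^-6 + 1.27/4.66×10^-6) = 0.01574 rad.

0.902°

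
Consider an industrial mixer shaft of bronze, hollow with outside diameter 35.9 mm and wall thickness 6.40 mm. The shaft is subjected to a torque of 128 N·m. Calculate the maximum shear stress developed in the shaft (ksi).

2.47 ksi

J = π(d_o⁴ − d_i⁴)/32 = π(0.0359⁴ − 0.0231⁴)/32 = 1.351×10^-7 m⁴.
τ_max = T·r/J = 128.0 × 0.0180 / 1.351×10^-7 = 1.700×10^7 Pa.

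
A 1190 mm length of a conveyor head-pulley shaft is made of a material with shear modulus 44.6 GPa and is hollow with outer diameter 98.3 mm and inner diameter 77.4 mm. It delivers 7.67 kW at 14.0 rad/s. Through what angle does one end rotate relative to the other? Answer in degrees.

0.148°

ω = 14.0 rad/s, so T = P/ω = 7.67×10³ / 14.00 = 547.9 N·m.
J = π(d_o⁴ − d_i⁴)/32 = π(0.0983⁴ − 0.0774⁴)/32 = 5.643×10^-6 m⁴.
θ = T·L/(G·J) = 547.9 × 1.19 / (44.6×10⁹ × 5.643×10^-6) = 2.590×10^-3 rad.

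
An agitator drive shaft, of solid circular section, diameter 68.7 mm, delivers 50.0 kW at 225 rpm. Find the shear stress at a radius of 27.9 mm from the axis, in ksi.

ω = 2π·225/60 = 23.56 rad/s, so T = P/ω = 50.0×10³ / 23.56 = 2122 N·m.
J = πd⁴/32 = π(0.0687)⁴/32 = 2.187×10^-6 m⁴.
Shear stress varies linearly with radius: τ = T·r/J = 2122 × 0.0279 / 2.187×10^-6 = 2.707×10^7 Pa.

3.93 ksi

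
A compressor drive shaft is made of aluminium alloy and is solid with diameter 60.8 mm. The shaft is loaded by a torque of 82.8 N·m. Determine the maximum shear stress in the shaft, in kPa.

1880 kPa

J = πd⁴/32 = π(0.0608)⁴/32 = 1.342×10^-6 m⁴.
τ_max = T·r/J = 82.80 × 0.0304 / 1.342×10^-6 = 1.876×10^6 Pa.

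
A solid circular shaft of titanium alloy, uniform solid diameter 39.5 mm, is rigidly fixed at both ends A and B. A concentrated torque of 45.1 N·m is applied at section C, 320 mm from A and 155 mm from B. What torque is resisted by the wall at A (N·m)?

With uniform GJ and both ends fixed, compatibility θ_AC = θ_CB gives T_A·a = T_B·b, together with T_A + T_B = T₀.
T_A = T₀·b/(a+b) = 45.10·155/475.0 = 14.72 N·m; T_B = 30.38 N·m.

14.7 N·m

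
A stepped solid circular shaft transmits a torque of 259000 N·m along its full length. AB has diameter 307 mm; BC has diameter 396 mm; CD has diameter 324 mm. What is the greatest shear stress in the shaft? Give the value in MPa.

45.6 MPa

Under the same torque, τ_max = 16T/(πd³) is largest where d is smallest — segment AB (d = 307 mm).
τ_max = 16·259000/(π·(0.307)³) = 4.559×10^7 Pa.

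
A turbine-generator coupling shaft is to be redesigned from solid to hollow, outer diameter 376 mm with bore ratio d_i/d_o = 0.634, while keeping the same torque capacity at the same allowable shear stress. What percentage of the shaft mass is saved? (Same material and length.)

Equal τ_max and T ⇒ the solid shaft needs d_s³ = d_o³(1−k⁴), so d_s = 376·(1−0.634⁴)^(1/3) = 354.5 mm.
Area ratio A_h/A_s = d_o²(1−k²)/d_s² = (1−k²)/(1−k⁴)^(2/3) = 0.6726.
Mass saving = 1 − 0.6726 = 32.7 %.

32.7 %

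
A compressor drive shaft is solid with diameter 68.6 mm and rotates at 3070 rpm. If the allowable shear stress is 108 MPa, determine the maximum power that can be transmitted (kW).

2200 kW

J = πd⁴/32 = π(0.0686)⁴/32 = 2.174×10^-6 m⁴.
T_max = τ_allow·J/r = 1.08×10^8 × 2.174×10^-6 / 0.0343 = 6846 N·m.
ω = 2π·3070/60 = 321.5 rad/s, so P_max = T_max·ω = 2.201×10^6 W.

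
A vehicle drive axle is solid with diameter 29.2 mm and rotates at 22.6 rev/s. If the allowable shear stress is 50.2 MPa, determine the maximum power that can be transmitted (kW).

34.8 kW

J = πd⁴/32 = π(0.0292)⁴/32 = 7.137×10^-8 m⁴.
T_max = τ_allow·J/r = 5.02×10^7 × 7.137×10^-8 / 0.0146 = 245.4 N·m.
ω = 2π·22.6 = 142.0 rad/s, so P_max = T_max·ω = 3.485×10^4 W.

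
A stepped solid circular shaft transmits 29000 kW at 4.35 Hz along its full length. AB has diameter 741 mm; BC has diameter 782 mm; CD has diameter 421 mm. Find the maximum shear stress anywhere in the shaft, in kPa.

ω = 2π·4.35 = 27.33 rad/s, so T = P/ω = 29000×10³ / 27.33 = 1.061e6 N·m.
Under the same torque, τ_max = 16T/(πd³) is largest where d is smallest — segment CD (d = 421 mm).
τ_max = 16·1.061e6/(π·(0.421)³) = 7.242×10^7 Pa.

72400 kPa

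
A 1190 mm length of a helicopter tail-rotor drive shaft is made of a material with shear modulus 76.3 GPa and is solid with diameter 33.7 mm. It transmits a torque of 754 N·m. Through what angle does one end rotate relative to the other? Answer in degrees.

J = πd⁴/32 = π(0.0337)⁴/32 = 1.266×10^-7 m⁴.
θ = T·L/(G·J) = 754.0 × 1.19 / (76.3×10⁹ × 1.266×10^-7) = 0.09287 rad.

5.32°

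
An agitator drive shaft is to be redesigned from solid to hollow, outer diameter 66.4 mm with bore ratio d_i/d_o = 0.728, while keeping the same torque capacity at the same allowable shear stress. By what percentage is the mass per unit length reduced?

Equal τ_max and T ⇒ the solid shaft needs d_s³ = d_o³(1−k⁴), so d_s = 66.4·(1−0.728⁴)^(1/3) = 59.49 mm.
Area ratio A_h/A_s = d_o²(1−k²)/d_s² = (1−k²)/(1−k⁴)^(2/3) = 0.5856.
Mass saving = 1 − 0.5856 = 41.4 %.

41.4 %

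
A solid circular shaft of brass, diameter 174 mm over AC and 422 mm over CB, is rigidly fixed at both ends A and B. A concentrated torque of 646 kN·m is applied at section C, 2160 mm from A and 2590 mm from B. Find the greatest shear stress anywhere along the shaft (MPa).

42.3 MPa

Compatibility: T_A·a/J_AC = T_B·b/J_CB with T_A + T_B = T₀.
J_AC = 9.00×10^-5 m⁴, J_CB = 3.11×10^-3 m⁴, so T_A = T₀·(J_AC/a)/((J_AC/a)+(J_CB/b)) = 21640 N·m, T_B = 624400 N·m.
τ in each portion: τ_AC = 2.09×10^7 Pa, τ_CB = 4.23×10^7 Pa; maximum is in CB.
τ_max = T_CB·r/J = 624400·0.211/3.11×10^-3 = 4.231×10^7 Pa.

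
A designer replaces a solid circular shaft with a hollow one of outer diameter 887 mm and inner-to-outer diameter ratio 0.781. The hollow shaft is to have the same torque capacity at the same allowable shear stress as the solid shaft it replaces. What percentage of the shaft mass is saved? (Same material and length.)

Equal τ_max and T ⇒ the solid shaft needs d_s³ = d_o³(1−k⁴), so d_s = 887·(1−0.781⁴)^(1/3) = 759.6 mm.
Area ratio A_h/A_s = d_o²(1−k²)/d_s² = (1−k²)/(1−k⁴)^(2/3) = 0.5319.
Mass saving = 1 − 0.5319 = 46.8 %.

46.8 %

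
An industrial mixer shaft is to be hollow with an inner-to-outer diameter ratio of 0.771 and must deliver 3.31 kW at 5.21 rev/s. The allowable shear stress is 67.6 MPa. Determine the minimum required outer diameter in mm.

ω = 2π·5.21 = 32.74 rad/s, so T = P/ω = 3.31×10³ / 32.74 = 101.1 N·m.
For a hollow shaft with d_i/d_o = 0.771: τ_max = 16T/(π d_o³ (1−k⁴)), so d_o = [16T/(π τ_allow (1−k⁴))]^(1/3) = [16·101.1/(π·6.76×10^7·0.6466)]^(1/3) = 0.02275 m.

22.8 mm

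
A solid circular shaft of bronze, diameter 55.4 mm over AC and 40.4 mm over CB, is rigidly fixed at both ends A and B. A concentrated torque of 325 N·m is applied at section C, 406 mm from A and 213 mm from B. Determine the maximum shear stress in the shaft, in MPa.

8.79 MPa

Compatibility: T_A·a/J_AC = T_B·b/J_CB with T_A + T_B = T₀.
J_AC = 9.25×10^-7 m⁴, J_CB = 2.62×10^-7 m⁴, so T_A = T₀·(J_AC/a)/((J_AC/a)+(J_CB/b)) = 211.2 N·m, T_B = 113.8 N·m.
τ in each portion: τ_AC = 6.33×10^6 Pa, τ_CB = 8.79×10^6 Pa; maximum is in CB.
τ_max = T_CB·r/J = 113.8·0.0202/2.62×10^-7 = 8.792×10^6 Pa.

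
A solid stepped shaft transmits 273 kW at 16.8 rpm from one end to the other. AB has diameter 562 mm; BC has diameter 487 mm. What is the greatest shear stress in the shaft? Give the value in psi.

ω = 2π·16.8/60 = 1.759 rad/s, so T = P/ω = 273×10³ / 1.759 = 155200 N·m.
Under the same torque, τ_max = 16T/(πd³) is largest where d is smallest — segment BC (d = 487 mm).
τ_max = 16·155200/(π·(0.487)³) = 6.842×10^6 Pa.

992 psi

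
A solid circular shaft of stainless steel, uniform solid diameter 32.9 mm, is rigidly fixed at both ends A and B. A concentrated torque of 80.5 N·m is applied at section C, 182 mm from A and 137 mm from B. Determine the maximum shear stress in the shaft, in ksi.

0.953 ksi

With uniform GJ and both ends fixed, compatibility θ_AC = θ_CB gives T_A·a = T_B·b, together with T_A + T_B = T₀.
T_A = T₀·b/(a+b) = 80.50·137/319.0 = 34.57 N·m; T_B = 45.93 N·m.
τ in each portion: τ_AC = 4.94×10^6 Pa, τ_CB = 6.57×10^6 Pa; maximum is in CB.
τ_max = T_CB·r/J = 45.93·0.0164/1.15×10^-7 = 6.568×10^6 Pa.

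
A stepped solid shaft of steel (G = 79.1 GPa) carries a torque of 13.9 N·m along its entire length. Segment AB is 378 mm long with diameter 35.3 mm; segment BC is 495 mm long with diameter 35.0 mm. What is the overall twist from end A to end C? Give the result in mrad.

J_AB = π(0.0353)⁴/32 = 1.52×10^-7 m⁴; J_BC = π(0.0350)⁴/32 = 1.47×10^-7 m⁴.
θ = (T/G)·Σ L_i/J_i = (13.90/79.1×10⁹)·(0.378/1.52×10^-7 + 0.495/1.47×10^-7) = 1.026×10^-3 rad.

1.03 mrad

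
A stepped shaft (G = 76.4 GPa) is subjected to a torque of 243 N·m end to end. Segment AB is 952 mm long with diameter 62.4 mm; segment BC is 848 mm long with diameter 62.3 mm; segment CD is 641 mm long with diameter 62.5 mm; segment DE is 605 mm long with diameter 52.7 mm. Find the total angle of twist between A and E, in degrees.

0.445°

J_AB = π(0.0624)⁴/32 = 1.49×10^-6 m⁴; J_BC = π(0.0623)⁴/32 = 1.48×10^-6 m⁴; J_CD = π(0.0625)⁴/32 = 1.50×10^-6 m⁴; J_DE = π(0.0527)⁴/32 = 7.57×10^-7 m⁴.
θ = (T/G)·Σ L_i/J_i = (243.0/76.4×10⁹)·(0.952/1.49×10^-6 + 0.848/1.48×10^-6 + 0.641/1.50×10^-6 + 0.605/7.57×10^-7) = 7.760×10^-3 rad.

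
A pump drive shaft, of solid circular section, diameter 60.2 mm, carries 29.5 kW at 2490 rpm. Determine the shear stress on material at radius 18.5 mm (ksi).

0.235 ksi

ω = 2π·2490/60 = 260.8 rad/s, so T = P/ω = 29.5×10³ / 260.8 = 113.1 N·m.
J = πd⁴/32 = π(0.0602)⁴/32 = 1.289×10^-6 m⁴.
Shear stress varies linearly with radius: τ = T·r/J = 113.1 × 0.0185 / 1.289×10^-6 = 1.623×10^6 Pa.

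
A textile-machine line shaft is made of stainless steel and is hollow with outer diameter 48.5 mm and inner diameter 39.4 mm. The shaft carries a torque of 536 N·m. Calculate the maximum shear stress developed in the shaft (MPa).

J = π(d_o⁴ − d_i⁴)/32 = π(0.0485⁴ − 0.0394⁴)/32 = 3.066×10^-7 m⁴.
τ_max = T·r/J = 536.0 × 0.0243 / 3.066×10^-7 = 4.239×10^7 Pa.

42.4 MPa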